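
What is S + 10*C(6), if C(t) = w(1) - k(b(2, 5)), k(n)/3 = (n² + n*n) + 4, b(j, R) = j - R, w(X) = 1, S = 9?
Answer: -641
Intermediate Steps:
k(n) = 12 + 6*n² (k(n) = 3*((n² + n*n) + 4) = 3*((n² + n²) + 4) = 3*(2*n² + 4) = 3*(4 + 2*n²) = 12 + 6*n²)
C(t) = -65 (C(t) = 1 - (12 + 6*(2 - 1*5)²) = 1 - (12 + 6*(2 - 5)²) = 1 - (12 + 6*(-3)²) = 1 - (12 + 6*9) = 1 - (12 + 54) = 1 - 1*66 = 1 - 66 = -65)
S + 10*C(6) = 9 + 10*(-65) = 9 - 650 = -641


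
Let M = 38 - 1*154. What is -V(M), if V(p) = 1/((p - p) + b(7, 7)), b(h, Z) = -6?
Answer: ⅙ ≈ 0.16667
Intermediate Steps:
M = -116 (M = 38 - 154 = -116)
V(p) = -⅙ (V(p) = 1/((p - p) - 6) = 1/(0 - 6) = 1/(-6) = -⅙)
-V(M) = -1*(-⅙) = ⅙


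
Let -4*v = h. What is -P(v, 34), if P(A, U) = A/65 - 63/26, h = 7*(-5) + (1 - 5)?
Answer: 591/260 ≈ 2.2731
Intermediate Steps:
h = -39 (h = -35 - 4 = -39)
v = 39/4 (v = -1/4*(-39) = 39/4 ≈ 9.7500)
P(A, U) = -63/26 + A/65 (P(A, U) = A*(1/65) - 63*1/26 = A/65 - 63/26 = -63/26 + A/65)
-P(v, 34) = -(-63/26 + (1/65)*(39/4)) = -(-63/26 + 3/20) = -1*(-591/260) = 591/260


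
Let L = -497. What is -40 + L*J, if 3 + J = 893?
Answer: -442370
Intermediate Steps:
J = 890 (J = -3 + 893 = 890)
-40 + L*J = -40 - 497*890 = -40 - 442330 = -442370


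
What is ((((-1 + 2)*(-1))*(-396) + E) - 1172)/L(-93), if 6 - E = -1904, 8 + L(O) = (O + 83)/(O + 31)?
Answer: -434/3 ≈ -144.67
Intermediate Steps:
L(O) = -8 + (83 + O)/(31 + O) (L(O) = -8 + (O + 83)/(O + 31) = -8 + (83 + O)/(31 + O))
E = 1910 (E = 6 - 1*(-1904) = 6 + 1904 = 1910)
((((-1 + 2)*(-1))*(-396) + E) - 1172)/L(-93) = ((((-1 + 2)*(-1))*(-396) + 1910) - 1172)/(((-165 - 7*(-93))/(31 - 93))) = (((1*(-1))*(-396) + 1910) - 1172)/(((-165 + 651)/(-62))) = ((-1*(-396) + 1910) - 1172)/((-1/62*486)) = ((396 + 1910) - 1172)/(-243/31) = (2306 - 1172)*(-31/243) = 1134*(-31/243) = -434/3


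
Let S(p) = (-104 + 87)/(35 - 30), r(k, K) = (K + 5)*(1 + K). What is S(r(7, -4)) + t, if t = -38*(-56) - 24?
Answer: 10503/5 ≈ 2100.6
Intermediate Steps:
r(k, K) = (1 + K)*(5 + K) (r(k, K) = (5 + K)*(1 + K) = (1 + K)*(5 + K))
S(p) = -17/5
t = 2104 (t = 2128 - 24 = 2104)
S(r(7, -4)) + t = -17/5 + 2104 = 10503/5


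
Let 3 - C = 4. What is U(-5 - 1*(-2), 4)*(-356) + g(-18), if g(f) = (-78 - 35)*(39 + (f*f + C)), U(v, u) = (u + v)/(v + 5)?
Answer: -41084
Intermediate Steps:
C = -1 (C = 3 - 1*4 = 3 - 4 = -1)
U(v, u) = (u + v)/(5 + v)
g(f) = -4294 - 113*f² (g(f) = (-78 - 35)*(39 + (f*f - 1)) = -113*(39 + (f² - 1)) = -113*(39 + (-1 + f²)) = -113*(38 + f²) = -4294 - 113*f²)
U(-5 - 1*(-2), 4)*(-356) + g(-18) = ((4 + (-5 - 1*(-2)))/(5 + (-5 - 1*(-2))))*(-356) + (-4294 - 113*(-18)²) = ((4 + (-5 + 2))/(5 + (-5 + 2)))*(-356) + (-4294 - 113*324) = ((4 - 3)/(5 - 3))*(-356) + (-4294 - 36612) = (1/2)*(-356) - 40906 = ((½)*1)*(-356) - 40906 = (½)*(-356) - 40906 = -178 - 40906 = -41084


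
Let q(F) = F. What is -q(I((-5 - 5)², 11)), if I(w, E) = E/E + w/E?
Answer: -111/11 ≈ -10.091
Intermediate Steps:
I(w, E) = 1 + w/E
-q(I((-5 - 5)², 11)) = -(11 + (-5 - 5)²)/11 = -(11 + (-10)²)/11 = -(11 + 100)/11 = -111/11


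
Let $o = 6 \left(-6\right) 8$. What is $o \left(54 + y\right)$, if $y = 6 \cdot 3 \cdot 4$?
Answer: $-36288$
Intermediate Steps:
$o = -288$ ($o = \left(-36\right) 8 = -288$)
$y = 72$ ($y = 18 \cdot 4 = 72$)
$o \left(54 + y\right) = - 288 \left(54 + 72\right) = \left(-288\right) 126 = -36288$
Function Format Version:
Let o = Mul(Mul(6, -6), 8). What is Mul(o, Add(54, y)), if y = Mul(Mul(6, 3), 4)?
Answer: -36288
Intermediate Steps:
o = -288 (o = Mul(-36, 8) = -288)
y = 72 (y = Mul(18, 4) = 72)
Mul(o, Add(54, y)) = Mul(-288, Add(54, 72)) = Mul(-288, 126) = -36288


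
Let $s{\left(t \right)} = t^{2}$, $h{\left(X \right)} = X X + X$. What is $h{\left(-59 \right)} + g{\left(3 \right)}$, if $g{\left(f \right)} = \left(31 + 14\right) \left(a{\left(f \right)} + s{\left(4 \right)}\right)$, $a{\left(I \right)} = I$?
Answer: $4277$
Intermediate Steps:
$h{\left(X \right)} = X + X^{2}$ ($h{\left(X \right)} = X^{2} + X = X + X^{2}$)
$g{\left(f \right)} = 720 + 45 f$ ($g{\left(f \right)} = \left(31 + 14\right) \left(f + 4^{2}\right) = 45 \left(f + 16\right) = 45 \left(16 + f\right) = 720 + 45 f$)
$h{\left(-59 \right)} + g{\left(3 \right)} = - 59 \left(1 - 59\right) + \left(720 + 45 \cdot 3\right) = \left(-59\right) \left(-58\right) + \left(720 + 135\right) = 3422 + 855 = 4277$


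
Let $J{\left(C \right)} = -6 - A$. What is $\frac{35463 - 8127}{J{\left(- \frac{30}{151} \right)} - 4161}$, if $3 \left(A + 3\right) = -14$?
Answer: $- \frac{2412}{367} \approx -6.5722$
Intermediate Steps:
$A = - \frac{23}{3}$ ($A = -3 + \frac{1}{3} \left(-14\right) = -3 - \frac{14}{3} = - \frac{23}{3} \approx -7.6667$)
$J{\left(C \right)} = \frac{5}{3}$ ($J{\left(C \right)} = -6 - - \frac{23}{3} = -6 + \frac{23}{3} = \frac{5}{3}$)
$\frac{35463 - 8127}{J{\left(- \frac{30}{151} \right)} - 4161} = \frac{35463 - 8127}{\frac{5}{3} - 4161} = \frac{27336}{- \frac{12478}{3}} = 27336 \left(- \frac{3}{12478}\right) = - \frac{2412}{367}$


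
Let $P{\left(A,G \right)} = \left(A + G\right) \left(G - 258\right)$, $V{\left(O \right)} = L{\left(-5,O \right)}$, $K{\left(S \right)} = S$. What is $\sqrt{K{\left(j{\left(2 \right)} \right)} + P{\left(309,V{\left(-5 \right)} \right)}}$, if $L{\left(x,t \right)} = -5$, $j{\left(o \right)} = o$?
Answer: $5 i \sqrt{3198} \approx 282.75 i$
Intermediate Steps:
$V{\left(O \right)} = -5$
$P{\left(A,G \right)} = \left(-258 + G\right) \left(A + G\right)$ ($P{\left(A,G \right)} = \left(A + G\right) \left(-258 + G\right) = \left(-258 + G\right) \left(A + G\right)$)
$\sqrt{K{\left(j{\left(2 \right)} \right)} + P{\left(309,V{\left(-5 \right)} \right)}} = \sqrt{2 + \left(\left(-5\right)^{2} - 79722 - -1290 + 309 \left(-5\right)\right)} = \sqrt{2 + \left(25 - 79722 + 1290 - 1545\right)} = \sqrt{2 - 79952} = \sqrt{-79950} = 5 i \sqrt{3198}$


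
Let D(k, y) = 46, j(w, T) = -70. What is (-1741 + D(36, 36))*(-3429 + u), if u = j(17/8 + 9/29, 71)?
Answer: 5930805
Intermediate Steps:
u = -70
(-1741 + D(36, 36))*(-3429 + u) = (-1741 + 46)*(-3429 - 70) = -1695*(-3499) = 5930805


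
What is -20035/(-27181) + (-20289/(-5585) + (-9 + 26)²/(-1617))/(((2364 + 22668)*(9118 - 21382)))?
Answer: 22542886580831633/30583389543627690 ≈ 0.73710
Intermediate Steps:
-20035/(-27181) + (-20289/(-5585) + (-9 + 26)²/(-1617))/(((2364 + 22668)*(9118 - 21382))) = -20035*(-1/27181) + (-20289*(-1/5585) + 17²*(-1/1617))/((25032*(-12264))) = 20035/27181 + (20289/5585 + 289*(-1/1617))/(-306992448) = 20035/27181 + (20289/5585 - 289/1617)*(-1/306992448) = 20035/27181 + (31193248/9030945)*(-1/306992448) = 20035/27181 - 974789/86638497290730 = 22542886580831633/30583389543627690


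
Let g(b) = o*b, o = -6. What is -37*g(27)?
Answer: 5994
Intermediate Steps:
g(b) = -6*b
-37*g(27) = -(-222)*27 = -37*(-162) = 5994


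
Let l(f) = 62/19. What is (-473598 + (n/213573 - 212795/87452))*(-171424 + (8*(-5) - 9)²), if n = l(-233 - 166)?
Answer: 9469048417978666624313/118290111308 ≈ 8.0049e+10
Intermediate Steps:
l(f) = 62/19 (l(f) = 62*(1/19) = 62/19)
n = 62/19 ≈ 3.2632
(-473598 + (n/213573 - 212795/87452))*(-171424 + (8*(-5) - 9)²) = (-473598 + ((62/19)/213573 - 212795/87452))*(-171424 + (8*(-5) - 9)²) = (-473598 + ((62/19)*(1/213573) - 212795*1/87452))*(-171424 + (-40 - 9)²) = (-473598 + (62/4057887 - 212795/87452))*(-171424 + (-49)²) = (-473598 - 863492642141/354870333924)*(-171424 + 2401) = -168066743898380693/354870333924*(-169023) = 9469048417978666624313/118290111308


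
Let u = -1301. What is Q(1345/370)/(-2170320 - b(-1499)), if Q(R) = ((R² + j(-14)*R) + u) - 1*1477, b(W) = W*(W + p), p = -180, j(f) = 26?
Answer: 14622411/25666784116 ≈ 0.00056970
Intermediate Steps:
b(W) = W*(-180 + W) (b(W) = W*(W - 180) = W*(-180 + W))
Q(R) = -2778 + R² + 26*R (Q(R) = ((R² + 26*R) - 1301) - 1*1477 = (-1301 + R² + 26*R) - 1477 = -2778 + R² + 26*R)
Q(1345/370)/(-2170320 - b(-1499)) = (-2778 + (1345/370)² + 26*(1345/370))/(-2170320 - (-1499)*(-180 - 1499)) = (-2778 + (1345*(1/370))² + 26*(1345*(1/370)))/(-2170320 - (-1499)*(-1679)) = (-2778 + (269/74)² + 26*(269/74))/(-2170320 - 1*2516821) = (-2778 + 72361/5476 + 3497/37)/(-2170320 - 2516821) = -14622411/5476/(-4687141) = -14622411/5476*(-1/4687141) = 14622411/25666784116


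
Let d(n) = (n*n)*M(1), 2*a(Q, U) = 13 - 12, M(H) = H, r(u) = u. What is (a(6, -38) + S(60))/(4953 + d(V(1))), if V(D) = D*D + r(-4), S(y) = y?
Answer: 121/9924 ≈ 0.012193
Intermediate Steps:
V(D) = -4 + D**2 (V(D) = D*D - 4 = D**2 - 4 = -4 + D**2)
a(Q, U) = 1/2 (a(Q, U) = (13 - 12)/2 = (1/2)*1 = 1/2)
d(n) = n**2 (d(n) = (n*n)*1 = n**2*1 = n**2)
(a(6, -38) + S(60))/(4953 + d(V(1))) = (1/2 + 60)/(4953 + (-4 + 1**2)**2) = 121/(2*(4953 + (-4 + 1)**2)) = 121/(2*(4953 + (-3)**2)) = 121/(2*(4953 + 9)) = (121/2)/4962 = (121/2)*(1/4962) = 121/9924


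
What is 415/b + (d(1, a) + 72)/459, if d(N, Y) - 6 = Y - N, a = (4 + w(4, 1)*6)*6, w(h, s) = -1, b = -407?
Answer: -164030/186813 ≈ -0.87804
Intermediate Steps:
a = -12 (a = (4 - 1*6)*6 = (4 - 6)*6 = -2*6 = -12)
d(N, Y) = 6 + Y - N (d(N, Y) = 6 + (Y - N) = 6 + Y - N)
415/b + (d(1, a) + 72)/459 = 415/(-407) + ((6 - 12 - 1*1) + 72)/459 = 415*(-1/407) + ((6 - 12 - 1) + 72)*(1/459) = -415/407 + (-7 + 72)*(1/459) = -415/407 + 65*(1/459) = -415/407 + 65/459 = -164030/186813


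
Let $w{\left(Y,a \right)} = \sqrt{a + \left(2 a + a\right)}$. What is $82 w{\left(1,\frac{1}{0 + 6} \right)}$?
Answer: $\frac{82 \sqrt{6}}{3} \approx 66.953$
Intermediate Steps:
$w{\left(Y,a \right)} = 2 \sqrt{a}$ ($w{\left(Y,a \right)} = \sqrt{a + 3 a} = \sqrt{4 a} = 2 \sqrt{a}$)
$82 w{\left(1,\frac{1}{0 + 6} \right)} = 82 \cdot 2 \sqrt{\frac{1}{0 + 6}} = 82 \cdot 2 \sqrt{\frac{1}{6}} = 82 \frac{2}{\sqrt{6}} = 82 \cdot 2 \frac{\sqrt{6}}{6} = 82 \frac{\sqrt{6}}{3} = \frac{82 \sqrt{6}}{3}$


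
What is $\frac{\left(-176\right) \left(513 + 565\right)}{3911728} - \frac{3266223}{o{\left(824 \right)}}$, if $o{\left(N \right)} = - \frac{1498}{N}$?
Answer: $\frac{328996822174466}{183117767} \approx 1.7966 \cdot 10^{6}$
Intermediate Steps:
$\frac{\left(-176\right) \left(513 + 565\right)}{3911728} - \frac{3266223}{o{\left(824 \right)}} = \frac{\left(-176\right) \left(513 + 565\right)}{3911728} - \frac{3266223}{\left(-1498\right) \frac{1}{824}} = \left(-176\right) 1078 \cdot \frac{1}{3911728} - \frac{3266223}{\left(-1498\right) \frac{1}{824}} = \left(-189728\right) \frac{1}{3911728} - \frac{3266223}{- \frac{749}{412}} = - \frac{11858}{244483} - - \frac{1345683876}{749} = - \frac{11858}{244483} + \frac{1345683876}{749} = \frac{328996822174466}{183117767}$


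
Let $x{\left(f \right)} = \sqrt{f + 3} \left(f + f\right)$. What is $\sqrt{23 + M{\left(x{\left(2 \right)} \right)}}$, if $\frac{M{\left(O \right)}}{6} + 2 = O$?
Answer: $\sqrt{11 + 24 \sqrt{5}} \approx 8.0415$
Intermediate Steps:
$x{\left(f \right)} = 2 f \sqrt{3 + f}$ ($x{\left(f \right)} = \sqrt{3 + f} 2 f = 2 f \sqrt{3 + f}$)
$M{\left(O \right)} = -12 + 6 O$
$\sqrt{23 + M{\left(x{\left(2 \right)} \right)}} = \sqrt{23 - \left(12 - 6 \cdot 2 \cdot 2 \sqrt{3 + 2}\right)} = \sqrt{23 - \left(12 - 6 \cdot 2 \cdot 2 \sqrt{5}\right)} = \sqrt{23 - \left(12 - 6 \cdot 4 \sqrt{5}\right)} = \sqrt{23 - \left(12 - 24 \sqrt{5}\right)} = \sqrt{11 + 24 \sqrt{5}}$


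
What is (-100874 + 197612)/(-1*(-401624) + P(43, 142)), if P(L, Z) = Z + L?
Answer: 96738/401809 ≈ 0.24076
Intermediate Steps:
P(L, Z) = L + Z
(-100874 + 197612)/(-1*(-401624) + P(43, 142)) = (-100874 + 197612)/(-1*(-401624) + (43 + 142)) = 96738/(401624 + 185) = 96738/401809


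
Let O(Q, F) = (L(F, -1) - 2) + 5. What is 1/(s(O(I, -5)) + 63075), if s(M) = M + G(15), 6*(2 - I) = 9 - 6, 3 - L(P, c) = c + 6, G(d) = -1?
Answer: 1/63075 ≈ 1.5854e-5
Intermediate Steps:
L(P, c) = -3 - c (L(P, c) = 3 - (c + 6) = 3 - (6 + c) = 3 + (-6 - c) = -3 - c)
I = 3/2 (I = 2 - (9 - 6)/6 = 2 - ⅙*3 = 2 - ½ = 3/2 ≈ 1.5000)
O(Q, F) = 1 (O(Q, F) = ((-3 - 1*(-1)) - 2) + 5 = ((-3 + 1) - 2) + 5 = (-2 - 2) + 5 = -4 + 5 = 1)
s(M) = -1 + M (s(M) = M - 1 = -1 + M)
1/(s(O(I, -5)) + 63075) = 1/((-1 + 1) + 63075) = 1/(0 + 63075) = 1/63075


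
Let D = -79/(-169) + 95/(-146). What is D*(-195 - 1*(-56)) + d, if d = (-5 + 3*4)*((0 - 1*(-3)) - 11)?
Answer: -753325/24674 ≈ -30.531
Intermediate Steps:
d = -56 (d = (-5 + 12)*((0 + 3) - 11) = 7*(3 - 11) = 7*(-8) = -56)
D = -4521/24674 (D = -79*(-1/169) + 95*(-1/146) = 79/169 - 95/146 = -4521/24674 ≈ -0.18323)
D*(-195 - 1*(-56)) + d = -4521*(-195 - 1*(-56))/24674 - 56 = -4521*(-195 + 56)/24674 - 56 = -4521/24674*(-139) - 56 = 628419/24674 - 56 = -753325/24674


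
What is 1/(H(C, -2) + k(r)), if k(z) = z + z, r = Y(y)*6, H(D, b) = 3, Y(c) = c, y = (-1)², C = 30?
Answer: 1/15 ≈ 0.066667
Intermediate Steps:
y = 1
r = 6 (r = 1*6 = 6)
k(z) = 2*z
1/(H(C, -2) + k(r)) = 1/(3 + 2*6) = 1/(3 + 12) = 1/15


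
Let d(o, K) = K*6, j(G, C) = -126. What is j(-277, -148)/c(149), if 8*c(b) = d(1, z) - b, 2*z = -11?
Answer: 72/13 ≈ 5.5385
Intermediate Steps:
z = -11/2 (z = (1/2)*(-11) = -11/2 ≈ -5.5000)
d(o, K) = 6*K
c(b) = -33/8 - b/8 (c(b) = (6*(-11/2) - b)/8 = (-33 - b)/8 = -33/8 - b/8)
j(-277, -148)/c(149) = -126/(-33/8 - 1/8*149) = -126/(-33/8 - 149/8) = -126/(-91/4) = -126*(-4/91) = 72/13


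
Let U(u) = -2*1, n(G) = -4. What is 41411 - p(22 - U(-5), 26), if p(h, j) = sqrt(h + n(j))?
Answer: 41411 - 2*sqrt(5) ≈ 41407.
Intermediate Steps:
U(u) = -2
p(h, j) = sqrt(-4 + h) (p(h, j) = sqrt(h - 4) = sqrt(-4 + h))
41411 - p(22 - U(-5), 26) = 41411 - sqrt(-4 + (22 - 1*(-2))) = 41411 - sqrt(-4 + (22 + 2)) = 41411 - sqrt(-4 + 24) = 41411 - sqrt(20) = 41411 - 2*sqrt(5)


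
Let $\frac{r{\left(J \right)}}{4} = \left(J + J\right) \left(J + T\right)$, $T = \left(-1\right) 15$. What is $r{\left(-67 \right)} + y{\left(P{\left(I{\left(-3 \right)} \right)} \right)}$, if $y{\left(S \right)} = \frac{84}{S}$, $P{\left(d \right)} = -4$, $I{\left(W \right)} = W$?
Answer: $43931$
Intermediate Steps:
$T = -15$
$r{\left(J \right)} = 8 J \left(-15 + J\right)$ ($r{\left(J \right)} = 4 \left(J + J\right) \left(J - 15\right) = 4 \cdot 2 J \left(-15 + J\right) = 8 J \left(-15 + J\right)$)
$r{\left(-67 \right)} + y{\left(P{\left(I{\left(-3 \right)} \right)} \right)} = 8 \left(-67\right) \left(-15 - 67\right) + \frac{84}{-4} = 8 \left(-67\right) \left(-82\right) + 84 \left(- \frac{1}{4}\right) = 43952 - 21 = 43931$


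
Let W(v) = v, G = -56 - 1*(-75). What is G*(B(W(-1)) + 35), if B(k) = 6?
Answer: 779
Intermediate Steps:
G = 19 (G = -56 + 75 = 19)
G*(B(W(-1)) + 35) = 19*(6 + 35) = 19*41 = 779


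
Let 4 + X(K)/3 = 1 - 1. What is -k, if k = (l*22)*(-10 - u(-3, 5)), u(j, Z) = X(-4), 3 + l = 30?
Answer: -1188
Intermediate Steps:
l = 27 (l = -3 + 30 = 27)
X(K) = -12 (X(K) = -12 + 3*(1 - 1) = -12 + 3*0 = -12 + 0 = -12)
u(j, Z) = -12
k = 1188 (k = (27*22)*(-10 - 1*(-12)) = 594*(-10 + 12) = 594*2 = 1188)
-k = -1*1188 = -1188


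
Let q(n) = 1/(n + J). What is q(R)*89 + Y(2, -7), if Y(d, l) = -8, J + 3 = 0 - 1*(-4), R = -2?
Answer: -97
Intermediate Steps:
J = 1 (J = -3 + (0 - 1*(-4)) = -3 + (0 + 4) = -3 + 4 = 1)
q(n) = 1/(1 + n) (q(n) = 1/(n + 1) = 1/(1 + n))
q(R)*89 + Y(2, -7) = 89/(1 - 2) - 8 = 89/(-1) - 8 = -1*89 - 8 = -89 - 8 = -97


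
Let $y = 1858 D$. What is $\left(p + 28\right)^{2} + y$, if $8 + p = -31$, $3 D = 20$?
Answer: $\frac{37523}{3} \approx 12508.0$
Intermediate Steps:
$D = \frac{20}{3}$ ($D = \frac{1}{3} \cdot 20 = \frac{20}{3} \approx 6.6667$)
$p = -39$ ($p = -8 - 31 = -39$)
$y = \frac{37160}{3}$ ($y = 1858 \cdot \frac{20}{3} = \frac{37160}{3} \approx 12387.0$)
$\left(p + 28\right)^{2} + y = \left(-39 + 28\right)^{2} + \frac{37160}{3} = \left(-11\right)^{2} + \frac{37160}{3} = 121 + \frac{37160}{3} = \frac{37523}{3}$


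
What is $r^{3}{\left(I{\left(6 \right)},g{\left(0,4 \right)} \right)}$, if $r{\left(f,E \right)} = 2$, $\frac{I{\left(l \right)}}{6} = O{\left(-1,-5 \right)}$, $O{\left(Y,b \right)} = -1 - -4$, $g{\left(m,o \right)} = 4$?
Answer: $8$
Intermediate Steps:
$O{\left(Y,b \right)} = 3$ ($O{\left(Y,b \right)} = -1 + 4 = 3$)
$I{\left(l \right)} = 18$ ($I{\left(l \right)} = 6 \cdot 3 = 18$)
$r^{3}{\left(I{\left(6 \right)},g{\left(0,4 \right)} \right)} = 2^{3} = 8$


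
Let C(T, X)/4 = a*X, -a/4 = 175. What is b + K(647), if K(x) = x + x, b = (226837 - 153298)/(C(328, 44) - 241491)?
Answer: 471836615/364691 ≈ 1293.8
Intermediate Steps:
a = -700 (a = -4*175 = -700)
C(T, X) = -2800*X (C(T, X) = 4*(-700*X) = -2800*X)
b = -73539/364691 (b = (226837 - 153298)/(-2800*44 - 241491) = 73539/(-123200 - 241491) = 73539/(-364691) = 73539*(-1/364691) = -73539/364691 ≈ -0.20165)
K(x) = 2*x
b + K(647) = -73539/364691 + 2*647 = -73539/364691 + 1294 = 471836615/364691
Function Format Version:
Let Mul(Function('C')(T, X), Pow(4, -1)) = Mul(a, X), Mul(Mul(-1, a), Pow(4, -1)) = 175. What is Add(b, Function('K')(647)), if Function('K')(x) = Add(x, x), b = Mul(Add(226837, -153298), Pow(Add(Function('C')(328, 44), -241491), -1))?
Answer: Rational(471836615, 364691) ≈ 1293.8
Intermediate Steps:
a = -700 (a = Mul(-4, 175) = -700)
Function('C')(T, X) = Mul(-2800, X) (Function('C')(T, X) = Mul(4, Mul(-700, X)) = Mul(-2800, X))
b = Rational(-73539, 364691) (b = Mul(Add(226837, -153298), Pow(Add(Mul(-2800, 44), -241491), -1)) = Mul(73539, Pow(Add(-123200, -241491), -1)) = Mul(73539, Pow(-364691, -1)) = Mul(73539, Rational(-1, 364691)) = Rational(-73539, 364691) ≈ -0.20165)
Function('K')(x) = Mul(2, x)
Add(b, Function('K')(647)) = Add(Rational(-73539, 364691), Mul(2, 647)) = Add(Rational(-73539, 364691), 1294) = Rational(471836615, 364691)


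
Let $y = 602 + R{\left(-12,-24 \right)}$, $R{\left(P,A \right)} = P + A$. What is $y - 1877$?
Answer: $-1311$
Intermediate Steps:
$R{\left(P,A \right)} = A + P$
$y = 566$ ($y = 602 - 36 = 566$)
$y - 1877 = 566 - 1877 = -1311$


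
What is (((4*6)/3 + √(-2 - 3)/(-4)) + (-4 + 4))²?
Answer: (32 - I*√5)²/16 ≈ 63.688 - 8.9443*I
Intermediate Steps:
(((4*6)/3 + √(-2 - 3)/(-4)) + (-4 + 4))² = ((24*(⅓) + √(-5)*(-¼)) + 0)² = ((8 + (I*√5)*(-¼)) + 0)² = ((8 - I*√5/4) + 0)² = (8 - I*√5/4)²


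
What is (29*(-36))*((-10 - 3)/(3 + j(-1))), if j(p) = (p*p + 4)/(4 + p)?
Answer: 20358/7 ≈ 2908.3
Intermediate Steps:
j(p) = (4 + p²)/(4 + p) (j(p) = (p² + 4)/(4 + p) = (4 + p²)/(4 + p))
(29*(-36))*((-10 - 3)/(3 + j(-1))) = (29*(-36))*((-10 - 3)/(3 + (4 + (-1)²)/(4 - 1))) = -(-13572)/(3 + (4 + 1)/3) = -(-13572)/(3 + (⅓)*5) = -(-13572)/(3 + 5/3) = -(-13572)/14/3 = -(-13572)*3/14 = -1044*(-39/14) = 20358/7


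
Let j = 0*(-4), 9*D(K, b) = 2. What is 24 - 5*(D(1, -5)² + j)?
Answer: 1924/81 ≈ 23.753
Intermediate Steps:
D(K, b) = 2/9 (D(K, b) = (⅑)*2 = 2/9)
j = 0
24 - 5*(D(1, -5)² + j) = 24 - 5*((2/9)² + 0) = 24 - 5*(4/81 + 0) = 24 - 5*4/81 = 24 - 20/81 = 1924/81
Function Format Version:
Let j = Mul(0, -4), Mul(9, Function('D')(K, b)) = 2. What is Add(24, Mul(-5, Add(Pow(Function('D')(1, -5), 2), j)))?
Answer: Rational(1924, 81) ≈ 23.753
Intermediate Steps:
Function('D')(K, b) = Rational(2, 9) (Function('D')(K, b) = Mul(Rational(1, 9), 2) = Rational(2, 9))
j = 0
Add(24, Mul(-5, Add(Pow(Function('D')(1, -5), 2), j))) = Add(24, Mul(-5, Add(Pow(Rational(2, 9), 2), 0))) = Add(24, Mul(-5, Add(Rational(4, 81), 0))) = Add(24, Mul(-5, Rational(4, 81))) = Add(24, Rational(-20, 81)) = Rational(1924, 81)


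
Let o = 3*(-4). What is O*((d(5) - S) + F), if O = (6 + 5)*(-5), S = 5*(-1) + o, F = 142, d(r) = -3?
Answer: -8580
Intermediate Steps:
o = -12
S = -17 (S = 5*(-1) - 12 = -5 - 12 = -17)
O = -55 (O = 11*(-5) = -55)
O*((d(5) - S) + F) = -55*((-3 - 1*(-17)) + 142) = -55*((-3 + 17) + 142) = -55*(14 + 142) = -55*156 = -8580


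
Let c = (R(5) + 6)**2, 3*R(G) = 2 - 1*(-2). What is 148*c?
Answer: 71632/9 ≈ 7959.1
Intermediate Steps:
R(G) = 4/3 (R(G) = (2 - 1*(-2))/3 = (2 + 2)/3 = (1/3)*4 = 4/3)
c = 484/9 (c = (4/3 + 6)**2 = (22/3)**2 = 484/9 ≈ 53.778)
148*c = 148*(484/9) = 71632/9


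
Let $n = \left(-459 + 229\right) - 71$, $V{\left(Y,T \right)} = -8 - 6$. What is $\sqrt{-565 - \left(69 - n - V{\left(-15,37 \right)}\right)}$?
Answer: $i \sqrt{949} \approx 30.806 i$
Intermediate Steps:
$V{\left(Y,T \right)} = -14$ ($V{\left(Y,T \right)} = -8 - 6 = -14$)
$n = -301$ ($n = -230 - 71 = -301$)
$\sqrt{-565 - \left(69 - n - V{\left(-15,37 \right)}\right)} = \sqrt{-565 - 384} = \sqrt{-949} = i \sqrt{949}$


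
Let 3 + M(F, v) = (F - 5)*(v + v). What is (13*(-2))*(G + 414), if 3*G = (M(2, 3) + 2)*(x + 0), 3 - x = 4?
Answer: -32786/3 ≈ -10929.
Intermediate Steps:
x = -1 (x = 3 - 1*4 = 3 - 4 = -1)
M(F, v) = -3 + 2*v*(-5 + F) (M(F, v) = -3 + (F - 5)*(v + v) = -3 + (-5 + F)*(2*v) = -3 + 2*v*(-5 + F))
G = 19/3 (G = (((-3 - 10*3 + 2*2*3) + 2)*(-1 + 0))/3 = (((-3 - 30 + 12) + 2)*(-1))/3 = ((-21 + 2)*(-1))/3 = (-19*(-1))/3 = (⅓)*19 = 19/3 ≈ 6.3333)
(13*(-2))*(G + 414) = (13*(-2))*(19/3 + 414) = -26*1261/3 = -32786/3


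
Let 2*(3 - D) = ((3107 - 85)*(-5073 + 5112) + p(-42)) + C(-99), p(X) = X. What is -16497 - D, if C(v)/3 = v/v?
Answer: 84819/2 ≈ 42410.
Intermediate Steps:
C(v) = 3 (C(v) = 3*(v/v) = 3*1 = 3)
D = -117813/2 (D = 3 - (((3107 - 85)*(-5073 + 5112) - 42) + 3)/2 = 3 - ((3022*39 - 42) + 3)/2 = 3 - ((117858 - 42) + 3)/2 = 3 - (117816 + 3)/2 = 3 - 1/2*117819 = 3 - 117819/2 = -117813/2 ≈ -58907.)
-16497 - D = -16497 - 1*(-117813/2) = -16497 + 117813/2 = 84819/2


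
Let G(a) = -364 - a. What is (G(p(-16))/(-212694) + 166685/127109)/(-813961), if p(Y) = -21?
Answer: -2088029281/1294452790723518 ≈ -1.6131e-6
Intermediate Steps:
(G(p(-16))/(-212694) + 166685/127109)/(-813961) = ((-364 - 1*(-21))/(-212694) + 166685/127109)/(-813961) = ((-364 + 21)*(-1/212694) + 166685*(1/127109))*(-1/813961) = (-343*(-1/212694) + 9805/7477)*(-1/813961) = (343/212694 + 9805/7477)*(-1/813961) = (2088029281/1590313038)*(-1/813961) = -2088029281/1294452790723518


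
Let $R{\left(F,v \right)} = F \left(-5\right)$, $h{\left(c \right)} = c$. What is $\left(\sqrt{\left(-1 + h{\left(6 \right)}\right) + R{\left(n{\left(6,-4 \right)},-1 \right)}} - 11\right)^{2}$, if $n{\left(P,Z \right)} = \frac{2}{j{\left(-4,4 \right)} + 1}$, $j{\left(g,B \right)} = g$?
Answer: $\frac{388}{3} - \frac{110 \sqrt{3}}{3} \approx 65.825$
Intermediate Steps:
$n{\left(P,Z \right)} = - \frac{2}{3}$ ($n{\left(P,Z \right)} = \frac{2}{-4 + 1} = \frac{2}{-3} = 2 \left(- \frac{1}{3}\right) = - \frac{2}{3}$)
$R{\left(F,v \right)} = - 5 F$
$\left(\sqrt{\left(-1 + h{\left(6 \right)}\right) + R{\left(n{\left(6,-4 \right)},-1 \right)}} - 11\right)^{2} = \left(\sqrt{\left(-1 + 6\right) - - \frac{10}{3}} - 11\right)^{2} = \left(\sqrt{5 + \frac{10}{3}} - 11\right)^{2} = \left(\sqrt{\frac{25}{3}} - 11\right)^{2} = \left(\frac{5 \sqrt{3}}{3} - 11\right)^{2} = \left(-11 + \frac{5 \sqrt{3}}{3}\right)^{2}$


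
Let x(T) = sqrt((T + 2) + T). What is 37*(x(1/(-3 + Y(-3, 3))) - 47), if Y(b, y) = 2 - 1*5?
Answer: -1739 + 37*sqrt(15)/3 ≈ -1691.2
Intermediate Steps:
Y(b, y) = -3 (Y(b, y) = 2 - 5 = -3)
x(T) = sqrt(2 + 2*T) (x(T) = sqrt((2 + T) + T) = sqrt(2 + 2*T))
37*(x(1/(-3 + Y(-3, 3))) - 47) = 37*(sqrt(2 + 2/(-3 - 3)) - 47) = 37*(sqrt(2 + 2/(-6)) - 47) = 37*(sqrt(2 + 2*(-1/6)) - 47) = 37*(sqrt(2 - 1/3) - 47) = 37*(sqrt(5/3) - 47) = 37*(sqrt(15)/3 - 47) = 37*(-47 + sqrt(15)/3) = -1739 + 37*sqrt(15)/3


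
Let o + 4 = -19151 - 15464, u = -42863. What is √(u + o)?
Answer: I*√77482 ≈ 278.36*I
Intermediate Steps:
o = -34619 (o = -4 + (-19151 - 15464) = -4 - 34615 = -34619)
√(u + o) = √(-42863 - 34619) = √(-77482) = I*√77482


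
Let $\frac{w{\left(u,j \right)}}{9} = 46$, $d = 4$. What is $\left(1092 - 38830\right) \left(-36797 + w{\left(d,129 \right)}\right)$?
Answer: $1373021654$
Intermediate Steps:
$w{\left(u,j \right)} = 414$ ($w{\left(u,j \right)} = 9 \cdot 46 = 414$)
$\left(1092 - 38830\right) \left(-36797 + w{\left(d,129 \right)}\right) = \left(1092 - 38830\right) \left(-36797 + 414\right) = \left(-37738\right) \left(-36383\right) = 1373021654$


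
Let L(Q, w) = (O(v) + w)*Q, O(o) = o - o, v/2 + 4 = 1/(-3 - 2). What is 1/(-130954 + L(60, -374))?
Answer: -1/153394 ≈ -6.5192e-6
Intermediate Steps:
v = -42/5 (v = -8 + 2/(-3 - 2) = -8 + 2/(-5) = -8 + 2*(-⅕) = -8 - ⅖ = -42/5 ≈ -8.4000)
O(o) = 0
L(Q, w) = Q*w (L(Q, w) = (0 + w)*Q = w*Q = Q*w)
1/(-130954 + L(60, -374)) = 1/(-130954 + 60*(-374)) = 1/(-130954 - 22440) = 1/(-153394) = -1/153394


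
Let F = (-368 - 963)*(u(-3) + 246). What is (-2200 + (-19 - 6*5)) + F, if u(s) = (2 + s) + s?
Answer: -324351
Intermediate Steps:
u(s) = 2 + 2*s
F = -322102 (F = (-368 - 963)*((2 + 2*(-3)) + 246) = -1331*((2 - 6) + 246) = -1331*(-4 + 246) = -1331*242 = -322102)
(-2200 + (-19 - 6*5)) + F = (-2200 + (-19 - 6*5)) - 322102 = (-2200 + (-19 - 30)) - 322102 = (-2200 - 49) - 322102 = -2249 - 322102 = -324351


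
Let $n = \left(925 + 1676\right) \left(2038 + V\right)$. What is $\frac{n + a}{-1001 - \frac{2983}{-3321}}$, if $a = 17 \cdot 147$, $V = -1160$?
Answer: $- \frac{330104079}{144406} \approx -2285.9$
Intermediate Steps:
$n = 2283678$ ($n = \left(925 + 1676\right) \left(2038 - 1160\right) = 2601 \cdot 878 = 2283678$)
$a = 2499$
$\frac{n + a}{-1001 - \frac{2983}{-3321}} = \frac{2283678 + 2499}{-1001 - \frac{2983}{-3321}} = \frac{2286177}{-1001 - - \frac{2983}{3321}} = \frac{2286177}{-1001 + \frac{2983}{3321}} = \frac{2286177}{- \frac{3321338}{3321}} = 2286177 \left(- \frac{3321}{3321338}\right) = - \frac{330104079}{144406}$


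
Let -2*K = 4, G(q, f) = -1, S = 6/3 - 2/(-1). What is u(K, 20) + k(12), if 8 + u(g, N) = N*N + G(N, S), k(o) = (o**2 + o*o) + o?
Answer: 691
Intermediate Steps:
S = 4 (S = 6*(1/3) - 2*(-1) = 2 + 2 = 4)
K = -2 (K = -1/2*4 = -2)
k(o) = o + 2*o**2 (k(o) = (o**2 + o**2) + o = 2*o**2 + o = o + 2*o**2)
u(g, N) = -9 + N**2 (u(g, N) = -8 + (N*N - 1) = -8 + (N**2 - 1) = -8 + (-1 + N**2) = -9 + N**2)
u(K, 20) + k(12) = (-9 + 20**2) + 12*(1 + 2*12) = (-9 + 400) + 12*(1 + 24) = 391 + 12*25 = 391 + 300 = 691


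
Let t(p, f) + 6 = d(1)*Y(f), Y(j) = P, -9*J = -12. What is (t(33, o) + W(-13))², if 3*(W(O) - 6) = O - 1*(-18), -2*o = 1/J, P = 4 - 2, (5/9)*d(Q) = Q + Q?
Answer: 17689/225 ≈ 78.618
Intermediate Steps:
d(Q) = 18*Q/5 (d(Q) = 9*(Q + Q)/5 = 9*(2*Q)/5 = 18*Q/5)
J = 4/3 (J = -⅑*(-12) = 4/3 ≈ 1.3333)
P = 2
o = -3/8 (o = -1/(2*4/3) = -½*¾ = -3/8 ≈ -0.37500)
Y(j) = 2
W(O) = 12 + O/3 (W(O) = 6 + (O - 1*(-18))/3 = 6 + (O + 18)/3 = 6 + (18 + O)/3 = 6 + (6 + O/3) = 12 + O/3)
t(p, f) = 6/5 (t(p, f) = -6 + ((18/5)*1)*2 = -6 + (18/5)*2 = -6 + 36/5 = 6/5)
(t(33, o) + W(-13))² = (6/5 + (12 + (⅓)*(-13)))² = (6/5 + (12 - 13/3))² = (6/5 + 23/3)² = (133/15)² = 17689/225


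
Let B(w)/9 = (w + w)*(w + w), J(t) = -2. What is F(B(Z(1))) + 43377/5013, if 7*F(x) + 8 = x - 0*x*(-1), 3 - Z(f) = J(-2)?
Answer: 1591745/11697 ≈ 136.08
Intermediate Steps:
Z(f) = 5 (Z(f) = 3 - 1*(-2) = 3 + 2 = 5)
B(w) = 36*w² (B(w) = 9*((w + w)*(w + w)) = 9*((2*w)*(2*w)) = 9*(4*w²) = 36*w²)
F(x) = -8/7 + x/7 (F(x) = -8/7 + (x - 0*x*(-1))/7 = -8/7 + (x - 0*(-1))/7 = -8/7 + (x - 1*0)/7 = -8/7 + (x + 0)/7 = -8/7 + x/7)
F(B(Z(1))) + 43377/5013 = (-8/7 + (36*5²)/7) + 43377/5013 = (-8/7 + (36*25)/7) + 43377*(1/5013) = (-8/7 + (⅐)*900) + 14459/1671 = (-8/7 + 900/7) + 14459/1671 = 892/7 + 14459/1671 = 1591745/11697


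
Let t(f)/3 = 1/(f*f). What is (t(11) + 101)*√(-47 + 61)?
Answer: 12224*√14/121 ≈ 378.00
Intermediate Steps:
t(f) = 3/f² (t(f) = 3/((f*f)) = 3/(f²) = 3/f²)
(t(11) + 101)*√(-47 + 61) = (3/11² + 101)*√(-47 + 61) = (3*(1/121) + 101)*√14 = (3/121 + 101)*√14 = 12224*√14/121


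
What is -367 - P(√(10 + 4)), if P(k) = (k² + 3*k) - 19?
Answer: -362 - 3*√14 ≈ -373.23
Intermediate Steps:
P(k) = -19 + k² + 3*k
-367 - P(√(10 + 4)) = -367 - (-19 + (√(10 + 4))² + 3*√(10 + 4)) = -367 - (-19 + (√14)² + 3*√14) = -367 - (-19 + 14 + 3*√14) = -367 - (-5 + 3*√14) = -367 + (5 - 3*√14) = -362 - 3*√14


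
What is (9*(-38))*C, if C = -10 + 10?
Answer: 0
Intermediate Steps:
C = 0
(9*(-38))*C = (9*(-38))*0 = -342*0 = 0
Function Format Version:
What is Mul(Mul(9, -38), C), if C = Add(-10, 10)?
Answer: 0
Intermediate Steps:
C = 0
Mul(Mul(9, -38), C) = Mul(Mul(9, -38), 0) = Mul(-342, 0) = 0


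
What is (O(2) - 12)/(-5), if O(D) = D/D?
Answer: 11/5 ≈ 2.2000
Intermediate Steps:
O(D) = 1
(O(2) - 12)/(-5) = (1 - 12)/(-5) = -11*(-1/5) = 11/5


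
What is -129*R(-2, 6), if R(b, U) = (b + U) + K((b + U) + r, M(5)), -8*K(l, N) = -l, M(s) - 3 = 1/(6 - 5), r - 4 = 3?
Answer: -5547/8 ≈ -693.38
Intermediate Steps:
r = 7 (r = 4 + 3 = 7)
M(s) = 4 (M(s) = 3 + 1/(6 - 5) = 3 + 1/1 = 3 + 1 = 4)
K(l, N) = l/8 (K(l, N) = -(-1)*l/8 = l/8)
R(b, U) = 7/8 + 9*U/8 + 9*b/8 (R(b, U) = (b + U) + ((b + U) + 7)/8 = (U + b) + ((U + b) + 7)/8 = (U + b) + (7 + U + b)/8 = (U + b) + (7/8 + U/8 + b/8) = 7/8 + 9*U/8 + 9*b/8)
-129*R(-2, 6) = -129*(7/8 + (9/8)*6 + (9/8)*(-2)) = -129*(7/8 + 27/4 - 9/4) = -129*43/8 = -5547/8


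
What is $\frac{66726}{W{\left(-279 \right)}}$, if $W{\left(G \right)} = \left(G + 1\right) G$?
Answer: $\frac{3707}{4309} \approx 0.86029$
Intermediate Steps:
$W{\left(G \right)} = G \left(1 + G\right)$ ($W{\left(G \right)} = \left(1 + G\right) G = G \left(1 + G\right)$)
$\frac{66726}{W{\left(-279 \right)}} = \frac{66726}{\left(-279\right) \left(1 - 279\right)} = \frac{66726}{\left(-279\right) \left(-278\right)} = \frac{66726}{77562} = 66726 \cdot \frac{1}{77562} = \frac{3707}{4309}$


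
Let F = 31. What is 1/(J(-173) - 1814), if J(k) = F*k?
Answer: -1/7177 ≈ -0.00013933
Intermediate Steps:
J(k) = 31*k
1/(J(-173) - 1814) = 1/(31*(-173) - 1814) = 1/(-5363 - 1814) = 1/(-7177) = -1/7177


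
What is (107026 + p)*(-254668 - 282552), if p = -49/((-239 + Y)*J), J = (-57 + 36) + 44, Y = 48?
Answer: -252582184737740/4393 ≈ -5.7497e+10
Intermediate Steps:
J = 23 (J = -21 + 44 = 23)
p = 49/4393 (p = -49/((-239 + 48)*23) = -49/((-191)*23) = -(-49)/(191*23) = -49*(-1/4393) = 49/4393 ≈ 0.011154)
(107026 + p)*(-254668 - 282552) = (107026 + 49/4393)*(-254668 - 282552) = (470165267/4393)*(-537220) = -252582184737740/4393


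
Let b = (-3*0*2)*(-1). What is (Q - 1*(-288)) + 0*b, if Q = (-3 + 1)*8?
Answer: 272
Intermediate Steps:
b = 0 (b = (0*2)*(-1) = 0*(-1) = 0)
Q = -16 (Q = -2*8 = -16)
(Q - 1*(-288)) + 0*b = (-16 - 1*(-288)) + 0*0 = (-16 + 288) + 0 = 272 + 0 = 272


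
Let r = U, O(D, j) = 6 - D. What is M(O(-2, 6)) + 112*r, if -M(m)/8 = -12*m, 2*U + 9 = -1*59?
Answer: -3040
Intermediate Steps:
U = -34 (U = -9/2 + (-1*59)/2 = -9/2 + (1/2)*(-59) = -9/2 - 59/2 = -34)
r = -34
M(m) = 96*m (M(m) = -(-96)*m = 96*m)
M(O(-2, 6)) + 112*r = 96*(6 - 1*(-2)) + 112*(-34) = 96*(6 + 2) - 3808 = 96*8 - 3808 = 768 - 3808 = -3040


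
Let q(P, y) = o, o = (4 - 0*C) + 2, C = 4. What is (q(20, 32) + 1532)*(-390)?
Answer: -599820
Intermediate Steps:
o = 6 (o = (4 - 0*4) + 2 = (4 - 1*0) + 2 = (4 + 0) + 2 = 4 + 2 = 6)
q(P, y) = 6
(q(20, 32) + 1532)*(-390) = (6 + 1532)*(-390) = 1538*(-390) = -599820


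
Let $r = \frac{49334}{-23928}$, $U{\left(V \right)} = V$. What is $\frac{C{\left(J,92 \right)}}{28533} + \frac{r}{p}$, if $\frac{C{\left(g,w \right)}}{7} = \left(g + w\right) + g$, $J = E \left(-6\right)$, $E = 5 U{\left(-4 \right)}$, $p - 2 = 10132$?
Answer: $\frac{93688439171}{1153143846936} \approx 0.081246$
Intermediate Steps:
$p = 10134$ ($p = 2 + 10132 = 10134$)
$r = - \frac{24667}{11964}$ ($r = 49334 \left(- \frac{1}{23928}\right) = - \frac{24667}{11964} \approx -2.0618$)
$E = -20$ ($E = 5 \left(-4\right) = -20$)
$J = 120$ ($J = \left(-20\right) \left(-6\right) = 120$)
$C{\left(g,w \right)} = 7 w + 14 g$ ($C{\left(g,w \right)} = 7 \left(\left(g + w\right) + g\right) = 7 \left(w + 2 g\right) = 7 w + 14 g$)
$\frac{C{\left(J,92 \right)}}{28533} + \frac{r}{p} = \frac{7 \cdot 92 + 14 \cdot 120}{28533} - \frac{24667}{11964 \cdot 10134} = \left(644 + 1680\right) \frac{1}{28533} - \frac{24667}{121243176} = 2324 \cdot \frac{1}{28533} - \frac{24667}{121243176} = \frac{2324}{28533} - \frac{24667}{121243176} = \frac{93688439171}{1153143846936}$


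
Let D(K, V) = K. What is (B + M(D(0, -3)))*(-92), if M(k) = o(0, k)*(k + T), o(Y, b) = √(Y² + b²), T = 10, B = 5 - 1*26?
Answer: 1932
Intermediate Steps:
B = -21 (B = 5 - 26 = -21)
M(k) = √(k²)*(10 + k) (M(k) = √(0² + k²)*(k + 10) = √(0 + k²)*(10 + k) = √(k²)*(10 + k))
(B + M(D(0, -3)))*(-92) = (-21 + √(0²)*(10 + 0))*(-92) = (-21 + √0*10)*(-92) = (-21 + 0*10)*(-92) = (-21 + 0)*(-92) = -21*(-92) = 1932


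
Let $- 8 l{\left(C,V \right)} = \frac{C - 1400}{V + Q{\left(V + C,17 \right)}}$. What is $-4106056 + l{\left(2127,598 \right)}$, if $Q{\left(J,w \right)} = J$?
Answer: $- \frac{109155393431}{26584} \approx -4.1061 \cdot 10^{6}$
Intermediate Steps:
$l{\left(C,V \right)} = - \frac{-1400 + C}{8 \left(C + 2 V\right)}$ ($l{\left(C,V \right)} = - \frac{\left(C - 1400\right) \frac{1}{V + \left(V + C\right)}}{8} = - \frac{\left(-1400 + C\right) \frac{1}{V + \left(C + V\right)}}{8} = - \frac{\left(-1400 + C\right) \frac{1}{C + 2 V}}{8} = - \frac{\frac{1}{C + 2 V} \left(-1400 + C\right)}{8} = - \frac{-1400 + C}{8 \left(C + 2 V\right)}$)
$-4106056 + l{\left(2127,598 \right)} = -4106056 + \frac{1400 - 2127}{8 \left(2127 + 2 \cdot 598\right)} = -4106056 + \frac{1400 - 2127}{8 \left(2127 + 1196\right)} = -4106056 + \frac{1}{8} \cdot \frac{1}{3323} \left(-727\right) = -4106056 - \frac{727}{26584} = - \frac{109155393431}{26584}$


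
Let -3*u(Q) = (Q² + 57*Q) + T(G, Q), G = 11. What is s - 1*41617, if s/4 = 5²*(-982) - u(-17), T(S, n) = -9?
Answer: -422207/3 ≈ -1.4074e+5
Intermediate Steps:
u(Q) = 3 - 19*Q - Q²/3 (u(Q) = -((Q² + 57*Q) - 9)/3 = -(-9 + Q² + 57*Q)/3 = 3 - 19*Q - Q²/3)
s = -297356/3 (s = 4*(5²*(-982) - (3 - 19*(-17) - ⅓*(-17)²)) = 4*(25*(-982) - (3 + 323 - ⅓*289)) = 4*(-24550 - (3 + 323 - 289/3)) = 4*(-24550 - 1*689/3) = 4*(-24550 - 689/3) = 4*(-74339/3) = -297356/3 ≈ -99119.)
s - 1*41617 = -297356/3 - 1*41617 = -297356/3 - 41617 = -422207/3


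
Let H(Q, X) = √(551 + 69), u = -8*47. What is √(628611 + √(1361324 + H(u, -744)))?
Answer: √(628611 + √2*√(680662 + √155)) ≈ 793.58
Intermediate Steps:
u = -376
H(Q, X) = 2*√155 (H(Q, X) = √620 = 2*√155)
√(628611 + √(1361324 + H(u, -744))) = √(628611 + √(1361324 + 2*√155))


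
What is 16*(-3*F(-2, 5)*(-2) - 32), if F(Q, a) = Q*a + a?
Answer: -992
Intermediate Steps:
F(Q, a) = a + Q*a
16*(-3*F(-2, 5)*(-2) - 32) = 16*(-15*(1 - 2)*(-2) - 32) = 16*(-15*(-1)*(-2) - 32) = 16*(-3*(-5)*(-2) - 32) = 16*(15*(-2) - 32) = 16*(-30 - 32) = 16*(-62) = -992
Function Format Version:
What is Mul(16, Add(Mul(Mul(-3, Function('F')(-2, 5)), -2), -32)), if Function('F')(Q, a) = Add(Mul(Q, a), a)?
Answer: -992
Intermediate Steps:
Function('F')(Q, a) = Add(a, Mul(Q, a))
Mul(16, Add(Mul(Mul(-3, Function('F')(-2, 5)), -2), -32)) = Mul(16, Add(Mul(Mul(-3, Mul(5, Add(1, -2))), -2), -32)) = Mul(16, Add(Mul(Mul(-3, Mul(5, -1)), -2), -32)) = Mul(16, Add(Mul(Mul(-3, -5), -2), -32)) = Mul(16, Add(Mul(15, -2), -32)) = Mul(16, Add(-30, -32)) = Mul(16, -62) = -992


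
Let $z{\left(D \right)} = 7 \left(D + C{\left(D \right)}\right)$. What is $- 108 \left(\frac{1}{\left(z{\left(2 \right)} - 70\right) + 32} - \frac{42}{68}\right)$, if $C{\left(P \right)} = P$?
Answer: $\frac{6588}{85} \approx 77.506$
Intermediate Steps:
$z{\left(D \right)} = 14 D$ ($z{\left(D \right)} = 7 \left(D + D\right) = 7 \cdot 2 D = 14 D$)
$- 108 \left(\frac{1}{\left(z{\left(2 \right)} - 70\right) + 32} - \frac{42}{68}\right) = - 108 \left(\frac{1}{\left(14 \cdot 2 - 70\right) + 32} - \frac{42}{68}\right) = - 108 \left(\frac{1}{\left(28 - 70\right) + 32} - \frac{21}{34}\right) = - 108 \left(\frac{1}{-42 + 32} - \frac{21}{34}\right) = - 108 \left(\frac{1}{-10} - \frac{21}{34}\right) = - 108 \left(- \frac{1}{10} - \frac{21}{34}\right) = \left(-108\right) \left(- \frac{61}{85}\right) = \frac{6588}{85}$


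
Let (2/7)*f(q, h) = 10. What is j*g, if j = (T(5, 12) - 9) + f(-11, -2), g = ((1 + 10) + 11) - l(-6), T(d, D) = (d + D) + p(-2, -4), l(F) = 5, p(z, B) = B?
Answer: 663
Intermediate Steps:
f(q, h) = 35 (f(q, h) = (7/2)*10 = 35)
T(d, D) = -4 + D + d (T(d, D) = (d + D) - 4 = (D + d) - 4 = -4 + D + d)
g = 17 (g = ((1 + 10) + 11) - 1*5 = (11 + 11) - 5 = 22 - 5 = 17)
j = 39 (j = ((-4 + 12 + 5) - 9) + 35 = (13 - 9) + 35 = 4 + 35 = 39)
j*g = 39*17 = 663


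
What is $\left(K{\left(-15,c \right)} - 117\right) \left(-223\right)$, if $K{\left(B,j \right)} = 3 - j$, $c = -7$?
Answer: $23861$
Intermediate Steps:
$\left(K{\left(-15,c \right)} - 117\right) \left(-223\right) = \left(\left(3 - -7\right) - 117\right) \left(-223\right) = \left(\left(3 + 7\right) - 117\right) \left(-223\right) = \left(10 - 117\right) \left(-223\right) = \left(-107\right) \left(-223\right) = 23861$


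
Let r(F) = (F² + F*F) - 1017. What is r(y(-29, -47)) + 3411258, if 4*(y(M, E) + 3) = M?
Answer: 27283609/8 ≈ 3.4105e+6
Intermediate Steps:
y(M, E) = -3 + M/4
r(F) = -1017 + 2*F² (r(F) = (F² + F²) - 1017 = 2*F² - 1017 = -1017 + 2*F²)
r(y(-29, -47)) + 3411258 = (-1017 + 2*(-3 + (¼)*(-29))²) + 3411258 = (-1017 + 2*(-3 - 29/4)²) + 3411258 = (-1017 + 2*(-41/4)²) + 3411258 = (-1017 + 2*(1681/16)) + 3411258 = (-1017 + 1681/8) + 3411258 = -6455/8 + 3411258 = 27283609/8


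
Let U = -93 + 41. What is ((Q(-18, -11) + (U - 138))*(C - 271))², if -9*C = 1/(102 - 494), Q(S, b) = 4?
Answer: 878452359857809/345744 ≈ 2.5408e+9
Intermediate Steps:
U = -52
C = 1/3528 (C = -1/(9*(102 - 494)) = -⅑/(-392) = -⅑*(-1/392) = 1/3528 ≈ 0.00028345)
((Q(-18, -11) + (U - 138))*(C - 271))² = ((4 + (-52 - 138))*(1/3528 - 271))² = ((4 - 190)*(-956087/3528))² = (-186*(-956087/3528))² = (29638697/588)² = 878452359857809/345744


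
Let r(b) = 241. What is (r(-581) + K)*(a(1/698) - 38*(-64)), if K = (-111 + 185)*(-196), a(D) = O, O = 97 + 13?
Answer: -36256546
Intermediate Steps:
O = 110
a(D) = 110
K = -14504 (K = 74*(-196) = -14504)
(r(-581) + K)*(a(1/698) - 38*(-64)) = (241 - 14504)*(110 - 38*(-64)) = -14263*(110 + 2432) = -14263*2542 = -36256546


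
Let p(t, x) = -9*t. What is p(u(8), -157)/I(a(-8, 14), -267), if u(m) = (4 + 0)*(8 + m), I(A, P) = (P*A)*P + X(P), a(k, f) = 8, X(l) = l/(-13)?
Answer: -2496/2471441 ≈ -0.0010099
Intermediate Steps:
X(l) = -l/13 (X(l) = l*(-1/13) = -l/13)
I(A, P) = -P/13 + A*P**2 (I(A, P) = (P*A)*P - P/13 = (A*P)*P - P/13 = A*P**2 - P/13 = -P/13 + A*P**2)
u(m) = 32 + 4*m (u(m) = 4*(8 + m) = 32 + 4*m)
p(u(8), -157)/I(a(-8, 14), -267) = (-9*(32 + 4*8))/((-267*(-1/13 + 8*(-267)))) = (-9*(32 + 32))/((-267*(-1/13 - 2136))) = (-9*64)/((-267*(-27769/13))) = -576/7414323/13 = -576*13/7414323 = -2496/2471441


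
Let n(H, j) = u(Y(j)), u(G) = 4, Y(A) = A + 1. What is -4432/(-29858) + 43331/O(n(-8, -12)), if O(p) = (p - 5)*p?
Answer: -646879635/59716 ≈ -10833.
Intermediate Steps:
Y(A) = 1 + A
n(H, j) = 4
O(p) = p*(-5 + p) (O(p) = (-5 + p)*p = p*(-5 + p))
-4432/(-29858) + 43331/O(n(-8, -12)) = -4432/(-29858) + 43331/((4*(-5 + 4))) = -4432*(-1/29858) + 43331/((4*(-1))) = 2216/14929 + 43331/(-4) = 2216/14929 + 43331*(-¼) = 2216/14929 - 43331/4 = -646879635/59716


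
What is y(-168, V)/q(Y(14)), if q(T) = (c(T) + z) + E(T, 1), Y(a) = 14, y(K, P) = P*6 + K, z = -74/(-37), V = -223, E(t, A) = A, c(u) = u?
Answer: -1506/17 ≈ -88.588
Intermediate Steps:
z = 2 (z = -74*(-1/37) = 2)
y(K, P) = K + 6*P (y(K, P) = 6*P + K = K + 6*P)
q(T) = 3 + T (q(T) = (T + 2) + 1 = (2 + T) + 1 = 3 + T)
y(-168, V)/q(Y(14)) = (-168 + 6*(-223))/(3 + 14) = (-168 - 1338)/17 = -1506*1/17 = -1506/17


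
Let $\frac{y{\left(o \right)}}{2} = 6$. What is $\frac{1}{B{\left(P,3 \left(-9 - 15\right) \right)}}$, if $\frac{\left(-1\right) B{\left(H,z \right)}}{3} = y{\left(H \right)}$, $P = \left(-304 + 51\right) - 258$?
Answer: $- \frac{1}{36} \approx -0.027778$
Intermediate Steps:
$P = -511$ ($P = -253 - 258 = -511$)
$y{\left(o \right)} = 12$ ($y{\left(o \right)} = 2 \cdot 6 = 12$)
$B{\left(H,z \right)} = -36$ ($B{\left(H,z \right)} = \left(-3\right) 12 = -36$)
$\frac{1}{B{\left(P,3 \left(-9 - 15\right) \right)}} = \frac{1}{-36} = - \frac{1}{36}$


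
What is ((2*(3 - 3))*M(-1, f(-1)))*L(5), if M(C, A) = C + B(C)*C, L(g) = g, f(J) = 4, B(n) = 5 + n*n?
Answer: 0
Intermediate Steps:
B(n) = 5 + n²
M(C, A) = C + C*(5 + C²) (M(C, A) = C + (5 + C²)*C = C + C*(5 + C²))
((2*(3 - 3))*M(-1, f(-1)))*L(5) = ((2*(3 - 3))*(-(6 + (-1)²)))*5 = ((2*0)*(-(6 + 1)))*5 = (0*(-1*7))*5 = (0*(-7))*5 = 0*5 = 0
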